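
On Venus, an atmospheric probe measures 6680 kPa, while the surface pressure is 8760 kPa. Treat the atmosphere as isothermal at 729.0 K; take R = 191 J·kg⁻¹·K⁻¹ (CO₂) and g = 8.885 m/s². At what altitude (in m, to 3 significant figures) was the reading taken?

Scale height: H = RT/g = 191 × 729.0 / 8.885 = 15671 m.
Invert the barometric formula: z = H ln(P₀/P).
P₀/P = 8760/6680 = 1.3114; ln(1.3114) = 0.27110.
z = 15671 × 0.27110 = 4248.4 m.

z ≈ 4250 m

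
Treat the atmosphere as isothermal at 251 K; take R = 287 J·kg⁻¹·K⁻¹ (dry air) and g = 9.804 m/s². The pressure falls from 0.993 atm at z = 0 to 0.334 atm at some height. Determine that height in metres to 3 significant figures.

z ≈ 8010 m

Scale height: H = RT/g = 287 × 251 / 9.804 = 7347.7 m.
Invert the barometric formula: z = H ln(P₀/P).
P₀/P = 0.993/0.334 = 2.9731; ln(2.9731) = 1.0896.
z = 7347.7 × 1.0896 = 8006.1 m.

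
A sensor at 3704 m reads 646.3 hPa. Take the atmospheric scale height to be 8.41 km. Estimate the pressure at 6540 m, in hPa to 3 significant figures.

P ≈ 461 hPa

Between two levels, P₂ = P₁ exp(−Δz/H) with Δz = z₂ − z₁.
Δz = 6540.0 − 3704.0 = 2836.0 m; Δz/H = 2836.0/8410.0 = 0.33722.
P₂ = 646.3 × exp(−0.33722) = 646.3 × 0.71375 = 461.30 hPa.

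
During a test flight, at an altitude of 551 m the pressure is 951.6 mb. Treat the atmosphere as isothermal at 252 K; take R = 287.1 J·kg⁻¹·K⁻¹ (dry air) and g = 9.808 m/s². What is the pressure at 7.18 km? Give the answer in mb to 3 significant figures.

P ≈ 387 mb

Scale height: H = RT/g = 287.1 × 252 / 9.808 = 7376.5 m.
Between two levels, P₂ = P₁ exp(−Δz/H) with Δz = z₂ − z₁.
Δz = 7180.0 − 551.00 = 6629.0 m; Δz/H = 6629.0/7376.5 = 0.89866.
P₂ = 951.6 × exp(−0.89866) = 951.6 × 0.40711 = 387.41 mb.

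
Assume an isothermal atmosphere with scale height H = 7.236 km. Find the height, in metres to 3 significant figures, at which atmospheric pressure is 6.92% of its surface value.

Set P/P₀ = exp(−z/H) = 0.0692, so z = −H ln(0.0692).
−ln(0.0692) = 2.6708; z = 7236.0 × 2.6708 = 19326 m.

z ≈ 19300 m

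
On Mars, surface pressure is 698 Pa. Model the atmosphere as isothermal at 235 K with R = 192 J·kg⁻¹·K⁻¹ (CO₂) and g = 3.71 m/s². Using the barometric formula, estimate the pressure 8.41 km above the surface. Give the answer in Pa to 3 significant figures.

P ≈ 350 Pa

Scale height: H = RT/g = 192 × 235 / 3.71 = 12162 m.
Barometric formula: P = P₀ exp(−z/H).
z/H = 8410.0/12162 = 0.69150; exp(−0.69150) = 0.50082.
P = 698 × 0.50082 = 349.57 Pa.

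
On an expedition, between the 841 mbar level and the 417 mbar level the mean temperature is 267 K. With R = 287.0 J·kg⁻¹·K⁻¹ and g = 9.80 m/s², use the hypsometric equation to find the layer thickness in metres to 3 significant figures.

Hypsometric equation: Δz = (R T̄/g) ln(P₁/P₂).
R T̄/g = 287.0 × 267 / 9.80 = 7819.3 m.
ln(841/417) = ln(2.0168) = 0.70151.
Δz = 7819.3 × 0.70151 = 5485.3 m.

Δz ≈ 5490 m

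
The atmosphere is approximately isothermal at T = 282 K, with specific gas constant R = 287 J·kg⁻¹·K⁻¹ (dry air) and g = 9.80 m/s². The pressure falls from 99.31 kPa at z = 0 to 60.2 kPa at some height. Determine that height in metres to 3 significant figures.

z ≈ 4130 m

Scale height: H = RT/g = 287 × 282 / 9.80 = 8258.6 m.
Invert the barometric formula: z = H ln(P₀/P).
P₀/P = 99.31/60.2 = 1.6497; ln(1.6497) = 0.50059.
z = 8258.6 × 0.50059 = 4134.2 m.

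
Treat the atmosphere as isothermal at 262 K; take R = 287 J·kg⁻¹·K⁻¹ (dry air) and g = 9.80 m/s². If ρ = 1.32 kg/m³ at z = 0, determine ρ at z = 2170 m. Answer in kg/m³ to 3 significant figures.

ρ ≈ 0.995 kg/m³

Scale height: H = RT/g = 287 × 262 / 9.80 = 7672.9 m.
In an isothermal atmosphere, density decays like pressure: ρ = ρ₀ exp(−z/H).
z/H = 2170.0/7672.9 = 0.28281; exp(−0.28281) = 0.75366.
ρ = 1.32 × 0.75366 = 0.99483 kg/m³.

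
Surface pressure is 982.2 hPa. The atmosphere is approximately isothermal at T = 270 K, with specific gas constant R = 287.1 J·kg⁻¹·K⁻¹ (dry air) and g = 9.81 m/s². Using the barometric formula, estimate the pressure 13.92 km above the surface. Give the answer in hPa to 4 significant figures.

P ≈ 168.7 hPa

Scale height: H = RT/g = 287.1 × 270 / 9.81 = 7901.8 m.
Barometric formula: P = P₀ exp(−z/H).
z/H = 13920/7901.8 = 1.7616; exp(−1.7616) = 0.17177.
P = 982.2 × 0.17177 = 168.71 hPa.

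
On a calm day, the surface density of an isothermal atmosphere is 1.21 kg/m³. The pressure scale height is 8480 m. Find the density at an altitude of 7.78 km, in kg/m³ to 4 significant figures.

In an isothermal atmosphere, density decays like pressure: ρ = ρ₀ exp(−z/H).
z/H = 7780.0/8480.0 = 0.91745; exp(−0.91745) = 0.39954.
ρ = 1.21 × 0.39954 = 0.48344 kg/m³.

ρ ≈ 0.4834 kg/m³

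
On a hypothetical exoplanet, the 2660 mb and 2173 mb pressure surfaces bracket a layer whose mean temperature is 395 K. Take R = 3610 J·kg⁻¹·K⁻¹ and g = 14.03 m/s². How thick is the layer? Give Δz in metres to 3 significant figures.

Δz ≈ 20600 m

Hypsometric equation: Δz = (R T̄/g) ln(P₁/P₂).
R T̄/g = 3610 × 395 / 14.03 = 101640 m.
ln(2660/2173) = ln(1.2241) = 0.20221.
Δz = 101640 × 0.20221 = 20553 m.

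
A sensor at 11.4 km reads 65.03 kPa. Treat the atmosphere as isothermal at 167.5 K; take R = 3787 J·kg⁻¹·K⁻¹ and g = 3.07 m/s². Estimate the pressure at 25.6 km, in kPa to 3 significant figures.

P ≈ 60.7 kPa

Scale height: H = RT/g = 3787 × 167.5 / 3.07 = 206620 m.
Between two levels, P₂ = P₁ exp(−Δz/H) with Δz = z₂ − z₁.
Δz = 25600 − 11400 = 14200 m; Δz/H = 14200/206620 = 0.068725.
P₂ = 65.03 × exp(−0.068725) = 65.03 × 0.93358 = 60.711 kPa.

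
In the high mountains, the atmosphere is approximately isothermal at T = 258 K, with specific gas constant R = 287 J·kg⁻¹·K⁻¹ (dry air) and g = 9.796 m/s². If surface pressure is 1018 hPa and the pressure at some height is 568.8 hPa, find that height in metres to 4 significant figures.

Scale height: H = RT/g = 287 × 258 / 9.796 = 7558.8 m.
Invert the barometric formula: z = H ln(P₀/P).
P₀/P = 1018/568.8 = 1.7897; ln(1.7897) = 0.58205.
z = 7558.8 × 0.58205 = 4399.6 m.

z ≈ 4400 m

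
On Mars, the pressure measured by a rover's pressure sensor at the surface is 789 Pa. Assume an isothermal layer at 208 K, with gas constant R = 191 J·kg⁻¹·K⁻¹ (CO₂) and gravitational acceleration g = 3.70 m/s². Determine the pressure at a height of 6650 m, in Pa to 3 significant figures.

P ≈ 425 Pa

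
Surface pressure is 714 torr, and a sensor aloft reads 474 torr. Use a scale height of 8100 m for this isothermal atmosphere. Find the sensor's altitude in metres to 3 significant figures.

z ≈ 3320 m

Invert the barometric formula: z = H ln(P₀/P).
P₀/P = 714/474 = 1.5063; ln(1.5063) = 0.40966.
z = 8100.0 × 0.40966 = 3318.2 m.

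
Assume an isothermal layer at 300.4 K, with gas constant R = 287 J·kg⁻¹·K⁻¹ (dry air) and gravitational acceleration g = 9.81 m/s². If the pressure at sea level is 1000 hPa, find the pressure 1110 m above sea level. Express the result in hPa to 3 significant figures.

Scale height: H = RT/g = 287 × 300.4 / 9.81 = 8788.5 m.
Barometric formula: P = P₀ exp(−z/H).
z/H = 1110.0/8788.5 = 0.12630; exp(−0.12630) = 0.88135.
P = 1000 × 0.88135 = 881.35 hPa.

P ≈ 881 hPa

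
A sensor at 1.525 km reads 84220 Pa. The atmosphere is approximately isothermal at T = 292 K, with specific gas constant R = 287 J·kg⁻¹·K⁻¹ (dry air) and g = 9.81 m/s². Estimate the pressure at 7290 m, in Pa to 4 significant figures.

Scale height: H = RT/g = 287 × 292 / 9.81 = 8542.7 m.
Between two levels, P₂ = P₁ exp(−Δz/H) with Δz = z₂ − z₁.
Δz = 7290.0 − 1525.0 = 5765.0 m; Δz/H = 5765.0/8542.7 = 0.67485.
P₂ = 84220 × exp(−0.67485) = 84220 × 0.50923 = 42887 Pa.

P ≈ 42890 Pa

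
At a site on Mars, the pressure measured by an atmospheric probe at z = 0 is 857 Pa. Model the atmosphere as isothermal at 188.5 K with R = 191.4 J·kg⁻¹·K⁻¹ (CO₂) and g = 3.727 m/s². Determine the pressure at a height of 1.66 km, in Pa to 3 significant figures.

Scale height: H = RT/g = 191.4 × 188.5 / 3.727 = 9680.4 m.
Barometric formula: P = P₀ exp(−z/H).
z/H = 1660.0/9680.4 = 0.17148; exp(−0.17148) = 0.84242.
P = 857 × 0.84242 = 721.95 Pa.

P ≈ 722 Pa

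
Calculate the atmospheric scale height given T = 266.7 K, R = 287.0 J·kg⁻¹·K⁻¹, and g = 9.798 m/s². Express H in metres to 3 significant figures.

The scale height of an isothermal atmosphere is H = RT/g.
H = 287.0 × 266.7 / 9.798 = 76543/9.798 = 7812.1 m.

H ≈ 7810 m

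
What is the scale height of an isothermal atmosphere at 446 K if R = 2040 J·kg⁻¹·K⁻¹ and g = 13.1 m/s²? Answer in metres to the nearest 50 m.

H ≈ 69450 m

The scale height of an isothermal atmosphere is H = RT/g.
H = 2040 × 446 / 13.1 = 909840/13.1 = 69453 m.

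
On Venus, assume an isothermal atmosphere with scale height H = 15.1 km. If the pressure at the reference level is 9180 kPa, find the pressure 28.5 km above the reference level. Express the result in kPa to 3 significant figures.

Barometric formula: P = P₀ exp(−z/H).
z/H = 28500/15100 = 1.8874; exp(−1.8874) = 0.15147.
P = 9180 × 0.15147 = 1390.5 kPa.

P ≈ 1390 kPa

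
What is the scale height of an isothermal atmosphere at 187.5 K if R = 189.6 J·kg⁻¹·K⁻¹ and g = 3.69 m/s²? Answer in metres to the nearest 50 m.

The scale height of an isothermal atmosphere is H = RT/g.
H = 189.6 × 187.5 / 3.69 = 35550/3.69 = 9634.1 m.

H ≈ 9650 m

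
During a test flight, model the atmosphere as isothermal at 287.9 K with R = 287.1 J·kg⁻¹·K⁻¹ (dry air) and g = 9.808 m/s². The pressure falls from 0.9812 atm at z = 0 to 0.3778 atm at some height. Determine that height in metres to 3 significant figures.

z ≈ 8040 m

Scale height: H = RT/g = 287.1 × 287.9 / 9.808 = 8427.4 m.
Invert the barometric formula: z = H ln(P₀/P).
P₀/P = 0.9812/0.3778 = 2.5971; ln(2.5971) = 0.95440.
z = 8427.4 × 0.95440 = 8043.1 m.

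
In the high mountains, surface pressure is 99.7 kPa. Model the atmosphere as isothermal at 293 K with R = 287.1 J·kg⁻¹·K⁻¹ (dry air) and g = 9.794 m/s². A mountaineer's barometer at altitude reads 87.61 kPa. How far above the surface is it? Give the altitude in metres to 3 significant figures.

z ≈ 1110 m

Scale height: H = RT/g = 287.1 × 293 / 9.794 = 8589.0 m.
Invert the barometric formula: z = H ln(P₀/P).
P₀/P = 99.7/87.61 = 1.1380; ln(1.1380) = 0.12927.
z = 8589.0 × 0.12927 = 1110.3 m.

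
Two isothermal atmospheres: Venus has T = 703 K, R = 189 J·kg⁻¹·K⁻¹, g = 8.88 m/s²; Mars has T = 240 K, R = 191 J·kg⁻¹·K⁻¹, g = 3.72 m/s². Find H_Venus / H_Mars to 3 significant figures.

H_Venus/H_Mars ≈ 1.21

H = RT/g for each body.
H_Venus = 189 × 703 / 8.88 = 14962 m.
H_Mars = 191 × 240 / 3.72 = 12323 m.
H_Venus/H_Mars = 14962/12323 = 1.2142.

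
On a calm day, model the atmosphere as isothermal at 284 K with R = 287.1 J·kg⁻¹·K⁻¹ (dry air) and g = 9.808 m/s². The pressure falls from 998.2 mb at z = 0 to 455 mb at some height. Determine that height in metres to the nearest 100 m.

Scale height: H = RT/g = 287.1 × 284 / 9.808 = 8313.3 m.
Invert the barometric formula: z = H ln(P₀/P).
P₀/P = 998.2/455 = 2.1938; ln(2.1938) = 0.78564.
z = 8313.3 × 0.78564 = 6531.3 m.

z ≈ 6500 m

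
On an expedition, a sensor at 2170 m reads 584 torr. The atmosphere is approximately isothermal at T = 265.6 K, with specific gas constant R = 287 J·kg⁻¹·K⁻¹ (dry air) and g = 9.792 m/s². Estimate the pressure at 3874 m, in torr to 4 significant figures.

Scale height: H = RT/g = 287 × 265.6 / 9.792 = 7784.6 m.
Between two levels, P₂ = P₁ exp(−Δz/H) with Δz = z₂ − z₁.
Δz = 3874.0 − 2170.0 = 1704.0 m; Δz/H = 1704.0/7784.6 = 0.21889.
P₂ = 584 × exp(−0.21889) = 584 × 0.80341 = 469.19 torr.

P ≈ 469.2 torr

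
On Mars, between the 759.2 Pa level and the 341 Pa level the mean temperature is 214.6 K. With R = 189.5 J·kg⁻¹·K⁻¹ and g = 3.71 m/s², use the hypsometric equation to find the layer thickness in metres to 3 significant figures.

Hypsometric equation: Δz = (R T̄/g) ln(P₁/P₂).
R T̄/g = 189.5 × 214.6 / 3.71 = 10961 m.
ln(759.2/341) = ln(2.2264) = 0.80039.
Δz = 10961 × 0.80039 = 8773.1 m.

Δz ≈ 8770 m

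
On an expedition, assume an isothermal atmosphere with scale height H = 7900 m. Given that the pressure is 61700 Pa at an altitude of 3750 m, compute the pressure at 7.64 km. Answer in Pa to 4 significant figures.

Between two levels, P₂ = P₁ exp(−Δz/H) with Δz = z₂ − z₁.
Δz = 7640.0 − 3750.0 = 3890.0 m; Δz/H = 3890.0/7900.0 = 0.49241.
P₂ = 61700 × exp(−0.49241) = 61700 × 0.61115 = 37708 Pa.

P ≈ 37710 Pa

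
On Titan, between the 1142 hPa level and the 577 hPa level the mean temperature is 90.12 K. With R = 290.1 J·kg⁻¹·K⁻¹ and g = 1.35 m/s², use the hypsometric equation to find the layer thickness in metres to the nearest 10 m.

Hypsometric equation: Δz = (R T̄/g) ln(P₁/P₂).
R T̄/g = 290.1 × 90.12 / 1.35 = 19366 m.
ln(1142/577) = ln(1.9792) = 0.68269.
Δz = 19366 × 0.68269 = 13221 m.

Δz ≈ 13220 m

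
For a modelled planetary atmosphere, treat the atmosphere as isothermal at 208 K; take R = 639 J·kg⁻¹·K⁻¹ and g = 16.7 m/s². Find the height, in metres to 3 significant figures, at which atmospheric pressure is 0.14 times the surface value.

z ≈ 15600 m

Scale height: H = RT/g = 639 × 208 / 16.7 = 7958.8 m.
Set P/P₀ = exp(−z/H) = 0.14, so z = −H ln(0.14).
−ln(0.14) = 1.9661; z = 7958.8 × 1.9661 = 15648 m.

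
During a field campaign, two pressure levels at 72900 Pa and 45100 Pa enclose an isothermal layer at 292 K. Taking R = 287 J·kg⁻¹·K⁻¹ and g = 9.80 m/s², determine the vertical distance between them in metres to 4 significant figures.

Δz ≈ 4106 m

Hypsometric equation: Δz = (R T̄/g) ln(P₁/P₂).
R T̄/g = 287 × 292 / 9.80 = 8551.4 m.
ln(72900/45100) = ln(1.6164) = 0.48020.
Δz = 8551.4 × 0.48020 = 4106.4 m.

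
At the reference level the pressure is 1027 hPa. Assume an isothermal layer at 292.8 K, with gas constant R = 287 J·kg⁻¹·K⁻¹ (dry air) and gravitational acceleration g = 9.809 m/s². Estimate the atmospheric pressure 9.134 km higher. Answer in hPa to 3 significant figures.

Scale height: H = RT/g = 287 × 292.8 / 9.809 = 8567.0 m.
Barometric formula: P = P₀ exp(−z/H).
z/H = 9134.0/8567.0 = 1.0662; exp(−1.0662) = 0.34431.
P = 1027 × 0.34431 = 353.61 hPa.

P ≈ 354 hPa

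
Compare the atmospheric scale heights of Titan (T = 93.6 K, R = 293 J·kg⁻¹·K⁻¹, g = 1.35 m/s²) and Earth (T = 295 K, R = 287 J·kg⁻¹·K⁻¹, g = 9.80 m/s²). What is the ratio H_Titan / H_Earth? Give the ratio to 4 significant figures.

H = RT/g for each body.
H_Titan = 293 × 93.6 / 1.35 = 20315 m.
H_Earth = 287 × 295 / 9.80 = 8639.3 m.
H_Titan/H_Earth = 20315/8639.3 = 2.3515.

H_Titan/H_Earth ≈ 2.351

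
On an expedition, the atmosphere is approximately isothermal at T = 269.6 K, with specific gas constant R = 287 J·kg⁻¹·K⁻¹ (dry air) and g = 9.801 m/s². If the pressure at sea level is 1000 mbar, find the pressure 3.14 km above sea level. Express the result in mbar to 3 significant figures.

P ≈ 672 mbar

Scale height: H = RT/g = 287 × 269.6 / 9.801 = 7894.6 m.
Barometric formula: P = P₀ exp(−z/H).
z/H = 3140.0/7894.6 = 0.39774; exp(−0.39774) = 0.67184.
P = 1000 × 0.67184 = 671.84 mbar.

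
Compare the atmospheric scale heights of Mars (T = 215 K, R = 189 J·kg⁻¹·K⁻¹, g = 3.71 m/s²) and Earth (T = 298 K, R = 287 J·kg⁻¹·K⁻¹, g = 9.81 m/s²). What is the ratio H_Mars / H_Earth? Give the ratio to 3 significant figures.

H = RT/g for each body.
H_Mars = 189 × 215 / 3.71 = 10953 m.
H_Earth = 287 × 298 / 9.81 = 8718.2 m.
H_Mars/H_Earth = 10953/8718.2 = 1.2563.

H_Mars/H_Earth ≈ 1.26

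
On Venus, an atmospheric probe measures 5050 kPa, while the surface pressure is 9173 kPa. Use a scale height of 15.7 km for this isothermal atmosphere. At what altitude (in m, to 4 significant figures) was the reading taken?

z ≈ 9371 m

Invert the barometric formula: z = H ln(P₀/P).
P₀/P = 9173/5050 = 1.8164; ln(1.8164) = 0.59686.
z = 15700 × 0.59686 = 9370.7 m.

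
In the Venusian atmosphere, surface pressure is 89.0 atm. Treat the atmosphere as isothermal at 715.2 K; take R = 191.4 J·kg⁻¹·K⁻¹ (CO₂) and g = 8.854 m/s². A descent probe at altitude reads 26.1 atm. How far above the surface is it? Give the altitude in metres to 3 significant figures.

z ≈ 19000 m

Scale height: H = RT/g = 191.4 × 715.2 / 8.854 = 15461 m.
Invert the barometric formula: z = H ln(P₀/P).
P₀/P = 89.0/26.1 = 3.4100; ln(3.4100) = 1.2267.
z = 15461 × 1.2267 = 18966 m.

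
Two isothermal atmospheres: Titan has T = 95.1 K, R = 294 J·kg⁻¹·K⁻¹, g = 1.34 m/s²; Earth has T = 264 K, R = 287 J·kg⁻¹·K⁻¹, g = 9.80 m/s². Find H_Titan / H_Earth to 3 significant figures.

H_Titan/H_Earth ≈ 2.70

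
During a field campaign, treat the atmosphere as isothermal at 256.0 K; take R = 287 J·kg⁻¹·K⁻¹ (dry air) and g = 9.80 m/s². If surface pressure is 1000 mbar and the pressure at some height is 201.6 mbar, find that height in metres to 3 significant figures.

Scale height: H = RT/g = 287 × 256.0 / 9.80 = 7497.1 m.
Invert the barometric formula: z = H ln(P₀/P).
P₀/P = 1000/201.6 = 4.9603; ln(4.9603) = 1.6015.
z = 7497.1 × 1.6015 = 12007 m.

z ≈ 12000 m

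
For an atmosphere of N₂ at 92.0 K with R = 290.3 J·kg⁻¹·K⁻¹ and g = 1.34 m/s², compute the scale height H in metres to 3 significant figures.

H ≈ 19900 m

The scale height of an isothermal atmosphere is H = RT/g.
H = 290.3 × 92.0 / 1.34 = 26708/1.34 = 19931 m.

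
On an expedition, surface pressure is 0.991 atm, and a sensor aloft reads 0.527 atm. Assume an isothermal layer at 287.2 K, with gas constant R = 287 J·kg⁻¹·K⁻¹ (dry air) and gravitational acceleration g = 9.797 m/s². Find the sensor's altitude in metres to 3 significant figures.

z ≈ 5310 m

Scale height: H = RT/g = 287 × 287.2 / 9.797 = 8413.4 m.
Invert the barometric formula: z = H ln(P₀/P).
P₀/P = 0.991/0.527 = 1.8805; ln(1.8805) = 0.63154.
z = 8413.4 × 0.63154 = 5313.4 m.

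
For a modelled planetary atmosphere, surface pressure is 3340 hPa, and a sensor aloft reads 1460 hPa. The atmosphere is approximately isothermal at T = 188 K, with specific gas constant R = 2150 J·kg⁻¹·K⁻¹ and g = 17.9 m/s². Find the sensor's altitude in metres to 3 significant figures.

Scale height: H = RT/g = 2150 × 188 / 17.9 = 22581 m.
Invert the barometric formula: z = H ln(P₀/P).
P₀/P = 3340/1460 = 2.2877; ln(2.2877) = 0.82755.
z = 22581 × 0.82755 = 18687 m.

z ≈ 18700 m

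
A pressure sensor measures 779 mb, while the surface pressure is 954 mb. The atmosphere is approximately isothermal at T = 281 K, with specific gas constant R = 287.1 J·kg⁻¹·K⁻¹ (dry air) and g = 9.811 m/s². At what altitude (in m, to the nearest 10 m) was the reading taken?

z ≈ 1670 m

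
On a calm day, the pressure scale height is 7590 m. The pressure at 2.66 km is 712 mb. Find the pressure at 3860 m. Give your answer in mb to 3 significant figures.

Between two levels, P₂ = P₁ exp(−Δz/H) with Δz = z₂ − z₁.
Δz = 3860.0 − 2660.0 = 1200.0 m; Δz/H = 1200.0/7590.0 = 0.15810.
P₂ = 712 × exp(−0.15810) = 712 × 0.85376 = 607.88 mb.

P ≈ 608 mb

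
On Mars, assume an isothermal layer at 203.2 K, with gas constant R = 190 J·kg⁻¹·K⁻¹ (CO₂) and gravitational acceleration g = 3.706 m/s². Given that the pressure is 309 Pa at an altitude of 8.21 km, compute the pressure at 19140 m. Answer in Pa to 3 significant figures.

Scale height: H = RT/g = 190 × 203.2 / 3.706 = 10418 m.
Between two levels, P₂ = P₁ exp(−Δz/H) with Δz = z₂ − z₁.
Δz = 19140 − 8210.0 = 10930 m; Δz/H = 10930/10418 = 1.0491.
P₂ = 309 × exp(−1.0491) = 309 × 0.35025 = 108.23 Pa.

P ≈ 108 Pa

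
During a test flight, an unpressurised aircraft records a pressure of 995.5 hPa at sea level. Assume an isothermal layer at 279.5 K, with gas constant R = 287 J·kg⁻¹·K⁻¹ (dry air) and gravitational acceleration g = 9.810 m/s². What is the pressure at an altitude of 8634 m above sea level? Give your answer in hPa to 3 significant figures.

Scale height: H = RT/g = 287 × 279.5 / 9.810 = 8177.0 m.
Barometric formula: P = P₀ exp(−z/H).
z/H = 8634.0/8177.0 = 1.0559; exp(−1.0559) = 0.34788.
P = 995.5 × 0.34788 = 346.31 hPa.

P ≈ 346 hPa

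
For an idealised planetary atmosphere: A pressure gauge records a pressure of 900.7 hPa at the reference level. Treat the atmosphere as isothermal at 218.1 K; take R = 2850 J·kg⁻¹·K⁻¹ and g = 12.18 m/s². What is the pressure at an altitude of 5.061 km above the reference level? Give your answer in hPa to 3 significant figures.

P ≈ 816 hPa

Scale height: H = RT/g = 2850 × 218.1 / 12.18 = 51033 m.
Barometric formula: P = P₀ exp(−z/H).
z/H = 5061.0/51033 = 0.099171; exp(−0.099171) = 0.90559.
P = 900.7 × 0.90559 = 815.66 hPa.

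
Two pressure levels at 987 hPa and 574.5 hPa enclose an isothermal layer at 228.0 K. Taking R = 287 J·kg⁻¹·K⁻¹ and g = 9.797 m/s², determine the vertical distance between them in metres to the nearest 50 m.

Δz ≈ 3600 m

Hypsometric equation: Δz = (R T̄/g) ln(P₁/P₂).
R T̄/g = 287 × 228.0 / 9.797 = 6679.2 m.
ln(987/574.5) = ln(1.7180) = 0.54116.
Δz = 6679.2 × 0.54116 = 3614.5 m.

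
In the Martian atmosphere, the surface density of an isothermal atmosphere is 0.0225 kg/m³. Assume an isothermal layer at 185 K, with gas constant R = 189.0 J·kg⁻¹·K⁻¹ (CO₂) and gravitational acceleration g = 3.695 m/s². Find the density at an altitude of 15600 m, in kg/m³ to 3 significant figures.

Scale height: H = RT/g = 189.0 × 185 / 3.695 = 9462.8 m.
In an isothermal atmosphere, density decays like pressure: ρ = ρ₀ exp(−z/H).
z/H = 15600/9462.8 = 1.6486; exp(−1.6486) = 0.19232.
ρ = 0.0225 × 0.19232 = 0.0043272 kg/m³.

ρ ≈ 0.00433 kg/m³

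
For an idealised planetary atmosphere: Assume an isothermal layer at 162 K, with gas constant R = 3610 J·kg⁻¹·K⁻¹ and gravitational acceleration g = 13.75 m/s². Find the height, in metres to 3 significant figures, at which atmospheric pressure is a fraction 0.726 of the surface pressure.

Scale height: H = RT/g = 3610 × 162 / 13.75 = 42532 m.
Set P/P₀ = exp(−z/H) = 0.726, so z = −H ln(0.726).
−ln(0.726) = 0.32021; z = 42532 × 0.32021 = 13619 m.

z ≈ 13600 m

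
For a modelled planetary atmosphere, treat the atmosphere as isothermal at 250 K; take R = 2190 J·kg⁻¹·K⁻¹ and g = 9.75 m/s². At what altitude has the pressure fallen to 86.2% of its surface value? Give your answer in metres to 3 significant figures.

Scale height: H = RT/g = 2190 × 250 / 9.75 = 56154 m.
Set P/P₀ = exp(−z/H) = 0.862, so z = −H ln(0.862).
−ln(0.862) = 0.14850; z = 56154 × 0.14850 = 8338.9 m.

z ≈ 8340 m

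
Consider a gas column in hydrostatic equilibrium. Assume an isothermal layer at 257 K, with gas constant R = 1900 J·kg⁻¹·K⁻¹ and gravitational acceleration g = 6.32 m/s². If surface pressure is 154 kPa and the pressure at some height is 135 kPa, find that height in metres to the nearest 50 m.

z ≈ 10150 m

Scale height: H = RT/g = 1900 × 257 / 6.32 = 77263 m.
Invert the barometric formula: z = H ln(P₀/P).
P₀/P = 154/135 = 1.1407; ln(1.1407) = 0.13164.
z = 77263 × 0.13164 = 10171 m.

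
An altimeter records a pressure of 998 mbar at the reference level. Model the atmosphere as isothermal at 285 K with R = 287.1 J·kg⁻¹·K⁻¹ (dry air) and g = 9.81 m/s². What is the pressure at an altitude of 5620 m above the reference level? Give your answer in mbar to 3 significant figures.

P ≈ 509 mbar

Scale height: H = RT/g = 287.1 × 285 / 9.81 = 8340.8 m.
Barometric formula: P = P₀ exp(−z/H).
z/H = 5620.0/8340.8 = 0.67380; exp(−0.67380) = 0.50977.
P = 998 × 0.50977 = 508.75 mbar.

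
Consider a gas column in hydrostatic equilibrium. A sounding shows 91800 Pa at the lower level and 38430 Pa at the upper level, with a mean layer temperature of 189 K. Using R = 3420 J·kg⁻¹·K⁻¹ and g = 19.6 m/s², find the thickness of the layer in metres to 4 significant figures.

Hypsometric equation: Δz = (R T̄/g) ln(P₁/P₂).
R T̄/g = 3420 × 189 / 19.6 = 32979 m.
ln(91800/38430) = ln(2.3888) = 0.87079.
Δz = 32979 × 0.87079 = 28718 m.

Δz ≈ 28720 m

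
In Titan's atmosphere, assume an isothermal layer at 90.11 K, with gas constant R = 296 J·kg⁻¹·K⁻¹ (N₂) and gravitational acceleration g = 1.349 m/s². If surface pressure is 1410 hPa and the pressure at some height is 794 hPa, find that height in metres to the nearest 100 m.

z ≈ 11400 m

Scale height: H = RT/g = 296 × 90.11 / 1.349 = 19772 m.
Invert the barometric formula: z = H ln(P₀/P).
P₀/P = 1410/794 = 1.7758; ln(1.7758) = 0.57425.
z = 19772 × 0.57425 = 11354 m.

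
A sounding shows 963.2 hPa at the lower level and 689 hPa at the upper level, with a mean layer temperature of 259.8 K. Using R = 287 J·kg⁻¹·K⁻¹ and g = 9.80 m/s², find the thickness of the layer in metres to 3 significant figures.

Δz ≈ 2550 m

Hypsometric equation: Δz = (R T̄/g) ln(P₁/P₂).
R T̄/g = 287 × 259.8 / 9.80 = 7608.4 m.
ln(963.2/689) = ln(1.3980) = 0.33504.
Δz = 7608.4 × 0.33504 = 2549.1 m.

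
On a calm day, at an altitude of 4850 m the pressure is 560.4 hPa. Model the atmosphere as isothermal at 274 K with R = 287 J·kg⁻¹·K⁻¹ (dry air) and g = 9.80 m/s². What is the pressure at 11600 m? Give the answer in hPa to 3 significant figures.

Scale height: H = RT/g = 287 × 274 / 9.80 = 8024.3 m.
Between two levels, P₂ = P₁ exp(−Δz/H) with Δz = z₂ − z₁.
Δz = 11600 − 4850.0 = 6750.0 m; Δz/H = 6750.0/8024.3 = 0.84119.
P₂ = 560.4 × exp(−0.84119) = 560.4 × 0.43120 = 241.64 hPa.

P ≈ 242 hPa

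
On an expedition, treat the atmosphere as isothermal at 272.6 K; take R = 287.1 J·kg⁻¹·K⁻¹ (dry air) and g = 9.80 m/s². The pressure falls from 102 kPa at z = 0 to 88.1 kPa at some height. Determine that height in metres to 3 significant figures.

z ≈ 1170 m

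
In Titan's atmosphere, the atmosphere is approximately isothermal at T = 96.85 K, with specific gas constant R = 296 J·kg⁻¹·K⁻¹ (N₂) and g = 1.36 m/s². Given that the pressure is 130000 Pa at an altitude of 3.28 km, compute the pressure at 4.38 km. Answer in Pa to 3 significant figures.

P ≈ 123000 Pa

Scale height: H = RT/g = 296 × 96.85 / 1.36 = 21079 m.
Between two levels, P₂ = P₁ exp(−Δz/H) with Δz = z₂ − z₁.
Δz = 4380.0 − 3280.0 = 1100.0 m; Δz/H = 1100.0/21079 = 0.052185.
P₂ = 130000 × exp(−0.052185) = 130000 × 0.94915 = 123390 Pa.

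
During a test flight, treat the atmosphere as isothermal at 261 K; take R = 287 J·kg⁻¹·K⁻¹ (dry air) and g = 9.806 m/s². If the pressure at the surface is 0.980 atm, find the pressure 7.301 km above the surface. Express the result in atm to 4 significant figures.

Scale height: H = RT/g = 287 × 261 / 9.806 = 7638.9 m.
Barometric formula: P = P₀ exp(−z/H).
z/H = 7301.0/7638.9 = 0.95577; exp(−0.95577) = 0.38452.
P = 0.980 × 0.38452 = 0.37683 atm.

P ≈ 0.3768 atm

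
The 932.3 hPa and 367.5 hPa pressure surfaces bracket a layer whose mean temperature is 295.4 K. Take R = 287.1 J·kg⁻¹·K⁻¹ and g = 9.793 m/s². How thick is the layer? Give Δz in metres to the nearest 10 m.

Hypsometric equation: Δz = (R T̄/g) ln(P₁/P₂).
R T̄/g = 287.1 × 295.4 / 9.793 = 8660.2 m.
ln(932.3/367.5) = ln(2.5369) = 0.93094.
Δz = 8660.2 × 0.93094 = 8062.1 m.

Δz ≈ 8060 m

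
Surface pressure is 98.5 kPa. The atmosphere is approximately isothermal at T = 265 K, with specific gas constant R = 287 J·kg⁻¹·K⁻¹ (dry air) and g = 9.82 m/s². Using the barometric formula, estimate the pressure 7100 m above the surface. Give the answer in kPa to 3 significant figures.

P ≈ 39.4 kPa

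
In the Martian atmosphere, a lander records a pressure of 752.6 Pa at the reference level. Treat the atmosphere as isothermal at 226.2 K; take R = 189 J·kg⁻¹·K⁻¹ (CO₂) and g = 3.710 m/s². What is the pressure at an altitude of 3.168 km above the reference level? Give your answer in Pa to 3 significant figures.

Scale height: H = RT/g = 189 × 226.2 / 3.710 = 11523 m.
Barometric formula: P = P₀ exp(−z/H).
z/H = 3168.0/11523 = 0.27493; exp(−0.27493) = 0.75963.
P = 752.6 × 0.75963 = 571.70 Pa.

P ≈ 572 Pa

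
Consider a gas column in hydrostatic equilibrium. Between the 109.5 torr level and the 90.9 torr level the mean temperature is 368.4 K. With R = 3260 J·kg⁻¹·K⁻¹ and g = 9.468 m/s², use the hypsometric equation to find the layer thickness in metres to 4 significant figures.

Δz ≈ 23610 m

Hypsometric equation: Δz = (R T̄/g) ln(P₁/P₂).
R T̄/g = 3260 × 368.4 / 9.468 = 126850 m.
ln(109.5/90.9) = ln(1.2046) = 0.18615.
Δz = 126850 × 0.18615 = 23613 m.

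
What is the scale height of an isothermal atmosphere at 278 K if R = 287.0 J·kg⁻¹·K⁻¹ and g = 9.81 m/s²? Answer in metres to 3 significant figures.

The scale height of an isothermal atmosphere is H = RT/g.
H = 287.0 × 278 / 9.81 = 79786/9.81 = 8133.1 m.

H ≈ 8130 m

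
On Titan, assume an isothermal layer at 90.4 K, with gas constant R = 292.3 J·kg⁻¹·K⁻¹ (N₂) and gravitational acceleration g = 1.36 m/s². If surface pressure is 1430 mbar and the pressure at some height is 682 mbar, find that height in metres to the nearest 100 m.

Scale height: H = RT/g = 292.3 × 90.4 / 1.36 = 19429 m.
Invert the barometric formula: z = H ln(P₀/P).
P₀/P = 1430/682 = 2.0968; ln(2.0968) = 0.74041.
z = 19429 × 0.74041 = 14385 m.

z ≈ 14400 m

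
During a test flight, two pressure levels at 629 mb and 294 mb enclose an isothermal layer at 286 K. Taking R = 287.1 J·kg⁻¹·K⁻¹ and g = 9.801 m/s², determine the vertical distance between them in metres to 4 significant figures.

Hypsometric equation: Δz = (R T̄/g) ln(P₁/P₂).
R T̄/g = 287.1 × 286 / 9.801 = 8377.8 m.
ln(629/294) = ln(2.1395) = 0.76057.
Δz = 8377.8 × 0.76057 = 6371.9 m.

Δz ≈ 6372 m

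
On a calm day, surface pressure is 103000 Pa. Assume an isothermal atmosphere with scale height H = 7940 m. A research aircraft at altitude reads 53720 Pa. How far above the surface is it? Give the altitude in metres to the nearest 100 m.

Invert the barometric formula: z = H ln(P₀/P).
P₀/P = 103000/53720 = 1.9173; ln(1.9173) = 0.65092.
z = 7940.0 × 0.65092 = 5168.3 m.

z ≈ 5200 m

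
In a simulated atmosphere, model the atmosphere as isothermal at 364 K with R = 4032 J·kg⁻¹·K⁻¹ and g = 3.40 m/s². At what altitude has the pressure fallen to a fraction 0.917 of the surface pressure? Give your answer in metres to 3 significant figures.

z ≈ 37400 m

Scale height: H = RT/g = 4032 × 364 / 3.40 = 431660 m.
Set P/P₀ = exp(−z/H) = 0.917, so z = −H ln(0.917).
−ln(0.917) = 0.086648; z = 431660 × 0.086648 = 37402 m.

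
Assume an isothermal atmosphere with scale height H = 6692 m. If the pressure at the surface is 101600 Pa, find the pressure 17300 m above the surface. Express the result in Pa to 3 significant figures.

P ≈ 7660 Pa

Barometric formula: P = P₀ exp(−z/H).
z/H = 17300/6692.0 = 2.5852; exp(−2.5852) = 0.075381.
P = 101600 × 0.075381 = 7658.7 Pa.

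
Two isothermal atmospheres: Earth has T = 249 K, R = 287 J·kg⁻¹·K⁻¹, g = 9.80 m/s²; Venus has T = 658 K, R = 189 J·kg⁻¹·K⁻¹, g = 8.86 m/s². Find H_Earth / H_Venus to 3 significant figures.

H_Earth/H_Venus ≈ 0.520

H = RT/g for each body.
H_Earth = 287 × 249 / 9.80 = 7292.1 m.
H_Venus = 189 × 658 / 8.86 = 14036 m.
H_Earth/H_Venus = 7292.1/14036 = 0.51953.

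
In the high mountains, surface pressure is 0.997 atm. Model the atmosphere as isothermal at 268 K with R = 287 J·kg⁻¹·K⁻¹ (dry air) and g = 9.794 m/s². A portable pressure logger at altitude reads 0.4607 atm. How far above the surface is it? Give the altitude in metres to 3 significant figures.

z ≈ 6060 m

Scale height: H = RT/g = 287 × 268 / 9.794 = 7853.4 m.
Invert the barometric formula: z = H ln(P₀/P).
P₀/P = 0.997/0.4607 = 2.1641; ln(2.1641) = 0.77200.
z = 7853.4 × 0.77200 = 6062.8 m.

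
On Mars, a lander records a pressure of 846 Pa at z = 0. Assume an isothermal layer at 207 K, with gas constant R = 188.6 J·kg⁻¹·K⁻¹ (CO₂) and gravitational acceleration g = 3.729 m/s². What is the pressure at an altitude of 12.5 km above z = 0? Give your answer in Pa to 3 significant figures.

Scale height: H = RT/g = 188.6 × 207 / 3.729 = 10469 m.
Barometric formula: P = P₀ exp(−z/H).
z/H = 12500/10469 = 1.1940; exp(−1.1940) = 0.30301.
P = 846 × 0.30301 = 256.35 Pa.

P ≈ 256 Pa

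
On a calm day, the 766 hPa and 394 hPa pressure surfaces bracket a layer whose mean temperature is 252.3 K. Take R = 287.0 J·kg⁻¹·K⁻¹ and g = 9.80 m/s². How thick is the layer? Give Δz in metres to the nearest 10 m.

Δz ≈ 4910 m

Hypsometric equation: Δz = (R T̄/g) ln(P₁/P₂).
R T̄/g = 287.0 × 252.3 / 9.80 = 7388.8 m.
ln(766/394) = ln(1.9442) = 0.66485.
Δz = 7388.8 × 0.66485 = 4912.4 m.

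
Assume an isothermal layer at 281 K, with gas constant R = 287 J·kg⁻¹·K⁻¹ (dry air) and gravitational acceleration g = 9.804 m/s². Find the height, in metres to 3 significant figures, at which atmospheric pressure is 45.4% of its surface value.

z ≈ 6500 m

Scale height: H = RT/g = 287 × 281 / 9.804 = 8225.9 m.
Set P/P₀ = exp(−z/H) = 0.454, so z = −H ln(0.454).
−ln(0.454) = 0.78966; z = 8225.9 × 0.78966 = 6495.7 m.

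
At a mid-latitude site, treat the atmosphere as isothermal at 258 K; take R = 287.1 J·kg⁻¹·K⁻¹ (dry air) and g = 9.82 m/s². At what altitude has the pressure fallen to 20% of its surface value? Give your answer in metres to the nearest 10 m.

Scale height: H = RT/g = 287.1 × 258 / 9.82 = 7543.0 m.
Set P/P₀ = exp(−z/H) = 0.2, so z = −H ln(0.2).
−ln(0.2) = 1.6094; z = 7543.0 × 1.6094 = 12140 m.

z ≈ 12140 m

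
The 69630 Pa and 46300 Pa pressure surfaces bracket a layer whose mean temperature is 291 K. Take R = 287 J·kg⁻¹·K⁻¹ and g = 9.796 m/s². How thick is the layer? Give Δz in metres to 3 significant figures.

Δz ≈ 3480 m

Hypsometric equation: Δz = (R T̄/g) ln(P₁/P₂).
R T̄/g = 287 × 291 / 9.796 = 8525.6 m.
ln(69630/46300) = ln(1.5039) = 0.40806.
Δz = 8525.6 × 0.40806 = 3479.0 m.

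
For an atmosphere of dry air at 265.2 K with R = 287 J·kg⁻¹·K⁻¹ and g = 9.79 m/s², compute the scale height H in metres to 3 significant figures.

The scale height of an isothermal atmosphere is H = RT/g.
H = 287 × 265.2 / 9.79 = 76112/9.79 = 7774.5 m.

H ≈ 7770 m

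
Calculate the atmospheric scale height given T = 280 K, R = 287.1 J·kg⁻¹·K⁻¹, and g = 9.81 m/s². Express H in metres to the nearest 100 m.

H ≈ 8200 m

The scale height of an isothermal atmosphere is H = RT/g.
H = 287.1 × 280 / 9.81 = 80388/9.81 = 8194.5 m.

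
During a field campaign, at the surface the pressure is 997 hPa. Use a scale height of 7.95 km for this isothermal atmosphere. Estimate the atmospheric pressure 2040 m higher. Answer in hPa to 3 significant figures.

P ≈ 771 hPa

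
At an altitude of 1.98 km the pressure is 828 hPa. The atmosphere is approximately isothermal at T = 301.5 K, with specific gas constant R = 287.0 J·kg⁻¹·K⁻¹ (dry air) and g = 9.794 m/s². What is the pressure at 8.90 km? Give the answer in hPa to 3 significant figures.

P ≈ 378 hPa

Scale height: H = RT/g = 287.0 × 301.5 / 9.794 = 8835.1 m.
Between two levels, P₂ = P₁ exp(−Δz/H) with Δz = z₂ − z₁.
Δz = 8900.0 − 1980.0 = 6920.0 m; Δz/H = 6920.0/8835.1 = 0.78324.
P₂ = 828 × exp(−0.78324) = 828 × 0.45692 = 378.33 hPa.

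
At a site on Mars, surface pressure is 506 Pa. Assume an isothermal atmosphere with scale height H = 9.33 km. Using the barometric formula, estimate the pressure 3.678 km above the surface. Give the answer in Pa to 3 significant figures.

Barometric formula: P = P₀ exp(−z/H).
z/H = 3678.0/9330.0 = 0.39421; exp(−0.39421) = 0.67421.
P = 506 × 0.67421 = 341.15 Pa.

P ≈ 341 Pa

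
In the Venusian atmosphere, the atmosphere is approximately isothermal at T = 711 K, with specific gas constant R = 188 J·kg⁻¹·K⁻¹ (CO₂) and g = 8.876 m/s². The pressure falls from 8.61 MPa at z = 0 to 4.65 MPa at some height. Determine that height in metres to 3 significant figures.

z ≈ 9280 m

Scale height: H = RT/g = 188 × 711 / 8.876 = 15059 m.
Invert the barometric formula: z = H ln(P₀/P).
P₀/P = 8.61/4.65 = 1.8516; ln(1.8516) = 0.61605.
z = 15059 × 0.61605 = 9277.1 m.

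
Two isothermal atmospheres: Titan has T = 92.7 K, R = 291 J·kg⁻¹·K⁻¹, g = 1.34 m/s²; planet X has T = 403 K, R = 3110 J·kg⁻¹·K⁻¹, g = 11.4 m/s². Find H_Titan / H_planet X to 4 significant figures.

H = RT/g for each body.
H_Titan = 291 × 92.7 / 1.34 = 20131 m.
H_planet X = 3110 × 403 / 11.4 = 109940 m.
H_Titan/H_planet X = 20131/109940 = 0.18311.

H_Titan/H_planet X ≈ 0.1831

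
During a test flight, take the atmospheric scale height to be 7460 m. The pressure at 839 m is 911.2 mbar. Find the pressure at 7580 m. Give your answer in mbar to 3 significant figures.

P ≈ 369 mbar

Between two levels, P₂ = P₁ exp(−Δz/H) with Δz = z₂ − z₁.
Δz = 7580.0 − 839.00 = 6741.0 m; Δz/H = 6741.0/7460.0 = 0.90362.
P₂ = 911.2 × exp(−0.90362) = 911.2 × 0.40510 = 369.13 mbar.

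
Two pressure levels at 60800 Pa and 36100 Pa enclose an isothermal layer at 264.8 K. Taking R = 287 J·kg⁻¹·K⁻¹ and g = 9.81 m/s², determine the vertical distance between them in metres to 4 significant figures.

Δz ≈ 4038 m

Hypsometric equation: Δz = (R T̄/g) ln(P₁/P₂).
R T̄/g = 287 × 264.8 / 9.81 = 7747.0 m.
ln(60800/36100) = ln(1.6842) = 0.52129.
Δz = 7747.0 × 0.52129 = 4038.4 m.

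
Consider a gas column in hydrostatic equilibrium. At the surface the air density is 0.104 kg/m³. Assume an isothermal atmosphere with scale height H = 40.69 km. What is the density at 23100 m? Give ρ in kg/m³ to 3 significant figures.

In an isothermal atmosphere, density decays like pressure: ρ = ρ₀ exp(−z/H).
z/H = 23100/40690 = 0.56771; exp(−0.56771) = 0.56682.
ρ = 0.104 × 0.56682 = 0.058949 kg/m³.

ρ ≈ 0.0589 kg/m³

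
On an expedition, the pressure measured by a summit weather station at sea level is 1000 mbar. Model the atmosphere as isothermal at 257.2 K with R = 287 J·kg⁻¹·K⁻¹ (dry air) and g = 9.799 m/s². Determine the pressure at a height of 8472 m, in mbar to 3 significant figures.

P ≈ 325 mbar

Scale height: H = RT/g = 287 × 257.2 / 9.799 = 7533.1 m.
Barometric formula: P = P₀ exp(−z/H).
z/H = 8472.0/7533.1 = 1.1246; exp(−1.1246) = 0.32478.
P = 1000 × 0.32478 = 324.78 mbar.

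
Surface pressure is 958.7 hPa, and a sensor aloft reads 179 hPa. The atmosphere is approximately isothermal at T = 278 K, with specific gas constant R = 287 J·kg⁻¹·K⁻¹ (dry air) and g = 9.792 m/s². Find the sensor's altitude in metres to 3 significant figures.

Scale height: H = RT/g = 287 × 278 / 9.792 = 8148.1 m.
Invert the barometric formula: z = H ln(P₀/P).
P₀/P = 958.7/179 = 5.3559; ln(5.3559) = 1.6782.
z = 8148.1 × 1.6782 = 13674 m.

z ≈ 13700 m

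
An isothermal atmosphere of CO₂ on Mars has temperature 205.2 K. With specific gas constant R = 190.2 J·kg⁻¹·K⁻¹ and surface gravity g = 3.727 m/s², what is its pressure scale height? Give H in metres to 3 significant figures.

The scale height of an isothermal atmosphere is H = RT/g.
H = 190.2 × 205.2 / 3.727 = 39029/3.727 = 10472 m.

H ≈ 10500 m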